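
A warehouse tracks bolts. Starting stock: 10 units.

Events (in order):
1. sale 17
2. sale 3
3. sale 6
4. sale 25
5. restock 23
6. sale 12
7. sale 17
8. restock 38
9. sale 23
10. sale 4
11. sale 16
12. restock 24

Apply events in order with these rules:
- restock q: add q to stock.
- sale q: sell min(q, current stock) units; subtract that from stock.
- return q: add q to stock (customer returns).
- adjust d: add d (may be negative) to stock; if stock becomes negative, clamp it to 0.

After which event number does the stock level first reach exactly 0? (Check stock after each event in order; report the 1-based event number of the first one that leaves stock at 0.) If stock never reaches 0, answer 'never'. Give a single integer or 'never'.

Answer: 1

Derivation:
Processing events:
Start: stock = 10
  Event 1 (sale 17): sell min(17,10)=10. stock: 10 - 10 = 0. total_sold = 10
  Event 2 (sale 3): sell min(3,0)=0. stock: 0 - 0 = 0. total_sold = 10
  Event 3 (sale 6): sell min(6,0)=0. stock: 0 - 0 = 0. total_sold = 10
  Event 4 (sale 25): sell min(25,0)=0. stock: 0 - 0 = 0. total_sold = 10
  Event 5 (restock 23): 0 + 23 = 23
  Event 6 (sale 12): sell min(12,23)=12. stock: 23 - 12 = 11. total_sold = 22
  Event 7 (sale 17): sell min(17,11)=11. stock: 11 - 11 = 0. total_sold = 33
  Event 8 (restock 38): 0 + 38 = 38
  Event 9 (sale 23): sell min(23,38)=23. stock: 38 - 23 = 15. total_sold = 56
  Event 10 (sale 4): sell min(4,15)=4. stock: 15 - 4 = 11. total_sold = 60
  Event 11 (sale 16): sell min(16,11)=11. stock: 11 - 11 = 0. total_sold = 71
  Event 12 (restock 24): 0 + 24 = 24
Final: stock = 24, total_sold = 71

First zero at event 1.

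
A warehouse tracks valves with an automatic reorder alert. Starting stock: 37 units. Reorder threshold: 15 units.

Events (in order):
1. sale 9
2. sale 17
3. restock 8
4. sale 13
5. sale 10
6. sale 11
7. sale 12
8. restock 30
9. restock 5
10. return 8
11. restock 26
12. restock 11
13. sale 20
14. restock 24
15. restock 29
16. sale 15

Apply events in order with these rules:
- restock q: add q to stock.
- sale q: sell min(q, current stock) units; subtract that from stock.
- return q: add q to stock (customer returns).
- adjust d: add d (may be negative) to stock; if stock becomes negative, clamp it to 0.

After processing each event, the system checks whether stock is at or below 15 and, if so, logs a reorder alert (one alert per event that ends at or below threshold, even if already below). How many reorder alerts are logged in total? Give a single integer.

Answer: 5

Derivation:
Processing events:
Start: stock = 37
  Event 1 (sale 9): sell min(9,37)=9. stock: 37 - 9 = 28. total_sold = 9
  Event 2 (sale 17): sell min(17,28)=17. stock: 28 - 17 = 11. total_sold = 26
  Event 3 (restock 8): 11 + 8 = 19
  Event 4 (sale 13): sell min(13,19)=13. stock: 19 - 13 = 6. total_sold = 39
  Event 5 (sale 10): sell min(10,6)=6. stock: 6 - 6 = 0. total_sold = 45
  Event 6 (sale 11): sell min(11,0)=0. stock: 0 - 0 = 0. total_sold = 45
  Event 7 (sale 12): sell min(12,0)=0. stock: 0 - 0 = 0. total_sold = 45
  Event 8 (restock 30): 0 + 30 = 30
  Event 9 (restock 5): 30 + 5 = 35
  Event 10 (return 8): 35 + 8 = 43
  Event 11 (restock 26): 43 + 26 = 69
  Event 12 (restock 11): 69 + 11 = 80
  Event 13 (sale 20): sell min(20,80)=20. stock: 80 - 20 = 60. total_sold = 65
  Event 14 (restock 24): 60 + 24 = 84
  Event 15 (restock 29): 84 + 29 = 113
  Event 16 (sale 15): sell min(15,113)=15. stock: 113 - 15 = 98. total_sold = 80
Final: stock = 98, total_sold = 80

Checking against threshold 15:
  After event 1: stock=28 > 15
  After event 2: stock=11 <= 15 -> ALERT
  After event 3: stock=19 > 15
  After event 4: stock=6 <= 15 -> ALERT
  After event 5: stock=0 <= 15 -> ALERT
  After event 6: stock=0 <= 15 -> ALERT
  After event 7: stock=0 <= 15 -> ALERT
  After event 8: stock=30 > 15
  After event 9: stock=35 > 15
  After event 10: stock=43 > 15
  After event 11: stock=69 > 15
  After event 12: stock=80 > 15
  After event 13: stock=60 > 15
  After event 14: stock=84 > 15
  After event 15: stock=113 > 15
  After event 16: stock=98 > 15
Alert events: [2, 4, 5, 6, 7]. Count = 5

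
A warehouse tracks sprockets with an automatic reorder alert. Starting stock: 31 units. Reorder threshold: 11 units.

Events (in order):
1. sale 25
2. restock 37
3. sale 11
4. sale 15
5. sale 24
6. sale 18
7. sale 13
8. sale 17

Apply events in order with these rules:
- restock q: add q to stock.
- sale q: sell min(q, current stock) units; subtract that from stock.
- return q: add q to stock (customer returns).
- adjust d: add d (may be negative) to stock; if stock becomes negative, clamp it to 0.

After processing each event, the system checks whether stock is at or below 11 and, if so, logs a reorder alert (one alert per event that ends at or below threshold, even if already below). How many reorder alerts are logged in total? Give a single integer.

Answer: 5

Derivation:
Processing events:
Start: stock = 31
  Event 1 (sale 25): sell min(25,31)=25. stock: 31 - 25 = 6. total_sold = 25
  Event 2 (restock 37): 6 + 37 = 43
  Event 3 (sale 11): sell min(11,43)=11. stock: 43 - 11 = 32. total_sold = 36
  Event 4 (sale 15): sell min(15,32)=15. stock: 32 - 15 = 17. total_sold = 51
  Event 5 (sale 24): sell min(24,17)=17. stock: 17 - 17 = 0. total_sold = 68
  Event 6 (sale 18): sell min(18,0)=0. stock: 0 - 0 = 0. total_sold = 68
  Event 7 (sale 13): sell min(13,0)=0. stock: 0 - 0 = 0. total_sold = 68
  Event 8 (sale 17): sell min(17,0)=0. stock: 0 - 0 = 0. total_sold = 68
Final: stock = 0, total_sold = 68

Checking against threshold 11:
  After event 1: stock=6 <= 11 -> ALERT
  After event 2: stock=43 > 11
  After event 3: stock=32 > 11
  After event 4: stock=17 > 11
  After event 5: stock=0 <= 11 -> ALERT
  After event 6: stock=0 <= 11 -> ALERT
  After event 7: stock=0 <= 11 -> ALERT
  After event 8: stock=0 <= 11 -> ALERT
Alert events: [1, 5, 6, 7, 8]. Count = 5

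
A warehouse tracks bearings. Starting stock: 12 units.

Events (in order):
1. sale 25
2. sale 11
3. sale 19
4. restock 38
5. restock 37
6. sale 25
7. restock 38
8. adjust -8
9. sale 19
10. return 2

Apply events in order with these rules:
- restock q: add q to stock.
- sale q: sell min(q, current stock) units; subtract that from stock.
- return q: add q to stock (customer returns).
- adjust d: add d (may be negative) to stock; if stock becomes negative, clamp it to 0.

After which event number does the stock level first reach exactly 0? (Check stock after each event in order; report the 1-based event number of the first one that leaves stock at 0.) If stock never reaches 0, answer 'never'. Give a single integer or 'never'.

Answer: 1

Derivation:
Processing events:
Start: stock = 12
  Event 1 (sale 25): sell min(25,12)=12. stock: 12 - 12 = 0. total_sold = 12
  Event 2 (sale 11): sell min(11,0)=0. stock: 0 - 0 = 0. total_sold = 12
  Event 3 (sale 19): sell min(19,0)=0. stock: 0 - 0 = 0. total_sold = 12
  Event 4 (restock 38): 0 + 38 = 38
  Event 5 (restock 37): 38 + 37 = 75
  Event 6 (sale 25): sell min(25,75)=25. stock: 75 - 25 = 50. total_sold = 37
  Event 7 (restock 38): 50 + 38 = 88
  Event 8 (adjust -8): 88 + -8 = 80
  Event 9 (sale 19): sell min(19,80)=19. stock: 80 - 19 = 61. total_sold = 56
  Event 10 (return 2): 61 + 2 = 63
Final: stock = 63, total_sold = 56

First zero at event 1.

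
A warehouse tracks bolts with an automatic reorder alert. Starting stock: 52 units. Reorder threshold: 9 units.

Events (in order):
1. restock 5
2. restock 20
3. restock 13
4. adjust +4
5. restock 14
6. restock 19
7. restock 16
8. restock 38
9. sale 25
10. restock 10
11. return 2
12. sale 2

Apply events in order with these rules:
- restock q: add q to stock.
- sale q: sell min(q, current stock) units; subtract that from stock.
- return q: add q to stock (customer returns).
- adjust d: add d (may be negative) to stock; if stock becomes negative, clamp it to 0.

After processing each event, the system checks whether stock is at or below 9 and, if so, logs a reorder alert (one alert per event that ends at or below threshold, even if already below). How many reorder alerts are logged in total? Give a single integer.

Processing events:
Start: stock = 52
  Event 1 (restock 5): 52 + 5 = 57
  Event 2 (restock 20): 57 + 20 = 77
  Event 3 (restock 13): 77 + 13 = 90
  Event 4 (adjust +4): 90 + 4 = 94
  Event 5 (restock 14): 94 + 14 = 108
  Event 6 (restock 19): 108 + 19 = 127
  Event 7 (restock 16): 127 + 16 = 143
  Event 8 (restock 38): 143 + 38 = 181
  Event 9 (sale 25): sell min(25,181)=25. stock: 181 - 25 = 156. total_sold = 25
  Event 10 (restock 10): 156 + 10 = 166
  Event 11 (return 2): 166 + 2 = 168
  Event 12 (sale 2): sell min(2,168)=2. stock: 168 - 2 = 166. total_sold = 27
Final: stock = 166, total_sold = 27

Checking against threshold 9:
  After event 1: stock=57 > 9
  After event 2: stock=77 > 9
  After event 3: stock=90 > 9
  After event 4: stock=94 > 9
  After event 5: stock=108 > 9
  After event 6: stock=127 > 9
  After event 7: stock=143 > 9
  After event 8: stock=181 > 9
  After event 9: stock=156 > 9
  After event 10: stock=166 > 9
  After event 11: stock=168 > 9
  After event 12: stock=166 > 9
Alert events: []. Count = 0

Answer: 0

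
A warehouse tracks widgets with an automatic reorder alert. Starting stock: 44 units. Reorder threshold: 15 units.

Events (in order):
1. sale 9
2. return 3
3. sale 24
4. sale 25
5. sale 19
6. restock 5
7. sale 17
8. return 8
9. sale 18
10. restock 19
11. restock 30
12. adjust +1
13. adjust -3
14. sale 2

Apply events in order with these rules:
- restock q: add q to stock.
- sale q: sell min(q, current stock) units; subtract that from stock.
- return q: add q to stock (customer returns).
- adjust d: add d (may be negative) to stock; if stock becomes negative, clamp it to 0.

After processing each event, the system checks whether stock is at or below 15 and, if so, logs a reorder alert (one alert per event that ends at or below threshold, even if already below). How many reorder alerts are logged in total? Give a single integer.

Answer: 7

Derivation:
Processing events:
Start: stock = 44
  Event 1 (sale 9): sell min(9,44)=9. stock: 44 - 9 = 35. total_sold = 9
  Event 2 (return 3): 35 + 3 = 38
  Event 3 (sale 24): sell min(24,38)=24. stock: 38 - 24 = 14. total_sold = 33
  Event 4 (sale 25): sell min(25,14)=14. stock: 14 - 14 = 0. total_sold = 47
  Event 5 (sale 19): sell min(19,0)=0. stock: 0 - 0 = 0. total_sold = 47
  Event 6 (restock 5): 0 + 5 = 5
  Event 7 (sale 17): sell min(17,5)=5. stock: 5 - 5 = 0. total_sold = 52
  Event 8 (return 8): 0 + 8 = 8
  Event 9 (sale 18): sell min(18,8)=8. stock: 8 - 8 = 0. total_sold = 60
  Event 10 (restock 19): 0 + 19 = 19
  Event 11 (restock 30): 19 + 30 = 49
  Event 12 (adjust +1): 49 + 1 = 50
  Event 13 (adjust -3): 50 + -3 = 47
  Event 14 (sale 2): sell min(2,47)=2. stock: 47 - 2 = 45. total_sold = 62
Final: stock = 45, total_sold = 62

Checking against threshold 15:
  After event 1: stock=35 > 15
  After event 2: stock=38 > 15
  After event 3: stock=14 <= 15 -> ALERT
  After event 4: stock=0 <= 15 -> ALERT
  After event 5: stock=0 <= 15 -> ALERT
  After event 6: stock=5 <= 15 -> ALERT
  After event 7: stock=0 <= 15 -> ALERT
  After event 8: stock=8 <= 15 -> ALERT
  After event 9: stock=0 <= 15 -> ALERT
  After event 10: stock=19 > 15
  After event 11: stock=49 > 15
  After event 12: stock=50 > 15
  After event 13: stock=47 > 15
  After event 14: stock=45 > 15
Alert events: [3, 4, 5, 6, 7, 8, 9]. Count = 7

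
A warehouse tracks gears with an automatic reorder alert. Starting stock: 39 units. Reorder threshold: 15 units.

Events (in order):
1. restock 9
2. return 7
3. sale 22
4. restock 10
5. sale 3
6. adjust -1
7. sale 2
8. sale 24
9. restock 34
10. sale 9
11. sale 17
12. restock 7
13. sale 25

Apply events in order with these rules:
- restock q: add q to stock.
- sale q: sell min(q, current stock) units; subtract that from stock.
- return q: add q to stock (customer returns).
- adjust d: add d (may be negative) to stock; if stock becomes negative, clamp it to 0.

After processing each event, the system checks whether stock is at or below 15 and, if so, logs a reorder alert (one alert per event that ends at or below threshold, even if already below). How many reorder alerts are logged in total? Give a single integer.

Processing events:
Start: stock = 39
  Event 1 (restock 9): 39 + 9 = 48
  Event 2 (return 7): 48 + 7 = 55
  Event 3 (sale 22): sell min(22,55)=22. stock: 55 - 22 = 33. total_sold = 22
  Event 4 (restock 10): 33 + 10 = 43
  Event 5 (sale 3): sell min(3,43)=3. stock: 43 - 3 = 40. total_sold = 25
  Event 6 (adjust -1): 40 + -1 = 39
  Event 7 (sale 2): sell min(2,39)=2. stock: 39 - 2 = 37. total_sold = 27
  Event 8 (sale 24): sell min(24,37)=24. stock: 37 - 24 = 13. total_sold = 51
  Event 9 (restock 34): 13 + 34 = 47
  Event 10 (sale 9): sell min(9,47)=9. stock: 47 - 9 = 38. total_sold = 60
  Event 11 (sale 17): sell min(17,38)=17. stock: 38 - 17 = 21. total_sold = 77
  Event 12 (restock 7): 21 + 7 = 28
  Event 13 (sale 25): sell min(25,28)=25. stock: 28 - 25 = 3. total_sold = 102
Final: stock = 3, total_sold = 102

Checking against threshold 15:
  After event 1: stock=48 > 15
  After event 2: stock=55 > 15
  After event 3: stock=33 > 15
  After event 4: stock=43 > 15
  After event 5: stock=40 > 15
  After event 6: stock=39 > 15
  After event 7: stock=37 > 15
  After event 8: stock=13 <= 15 -> ALERT
  After event 9: stock=47 > 15
  After event 10: stock=38 > 15
  After event 11: stock=21 > 15
  After event 12: stock=28 > 15
  After event 13: stock=3 <= 15 -> ALERT
Alert events: [8, 13]. Count = 2

Answer: 2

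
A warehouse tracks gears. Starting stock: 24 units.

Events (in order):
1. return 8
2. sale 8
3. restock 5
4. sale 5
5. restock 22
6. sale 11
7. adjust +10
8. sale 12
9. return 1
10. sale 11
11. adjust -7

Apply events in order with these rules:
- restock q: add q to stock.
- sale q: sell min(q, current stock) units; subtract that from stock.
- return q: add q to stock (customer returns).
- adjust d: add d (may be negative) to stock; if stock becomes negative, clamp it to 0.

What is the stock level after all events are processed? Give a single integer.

Answer: 16

Derivation:
Processing events:
Start: stock = 24
  Event 1 (return 8): 24 + 8 = 32
  Event 2 (sale 8): sell min(8,32)=8. stock: 32 - 8 = 24. total_sold = 8
  Event 3 (restock 5): 24 + 5 = 29
  Event 4 (sale 5): sell min(5,29)=5. stock: 29 - 5 = 24. total_sold = 13
  Event 5 (restock 22): 24 + 22 = 46
  Event 6 (sale 11): sell min(11,46)=11. stock: 46 - 11 = 35. total_sold = 24
  Event 7 (adjust +10): 35 + 10 = 45
  Event 8 (sale 12): sell min(12,45)=12. stock: 45 - 12 = 33. total_sold = 36
  Event 9 (return 1): 33 + 1 = 34
  Event 10 (sale 11): sell min(11,34)=11. stock: 34 - 11 = 23. total_sold = 47
  Event 11 (adjust -7): 23 + -7 = 16
Final: stock = 16, total_sold = 47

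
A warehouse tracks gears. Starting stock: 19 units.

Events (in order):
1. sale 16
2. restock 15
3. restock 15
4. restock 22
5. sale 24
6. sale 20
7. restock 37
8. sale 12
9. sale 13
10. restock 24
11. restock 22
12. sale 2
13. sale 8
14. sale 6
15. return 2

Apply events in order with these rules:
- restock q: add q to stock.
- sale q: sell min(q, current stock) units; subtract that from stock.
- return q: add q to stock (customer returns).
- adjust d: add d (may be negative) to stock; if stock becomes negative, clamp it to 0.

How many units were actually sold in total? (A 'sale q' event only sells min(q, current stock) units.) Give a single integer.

Processing events:
Start: stock = 19
  Event 1 (sale 16): sell min(16,19)=16. stock: 19 - 16 = 3. total_sold = 16
  Event 2 (restock 15): 3 + 15 = 18
  Event 3 (restock 15): 18 + 15 = 33
  Event 4 (restock 22): 33 + 22 = 55
  Event 5 (sale 24): sell min(24,55)=24. stock: 55 - 24 = 31. total_sold = 40
  Event 6 (sale 20): sell min(20,31)=20. stock: 31 - 20 = 11. total_sold = 60
  Event 7 (restock 37): 11 + 37 = 48
  Event 8 (sale 12): sell min(12,48)=12. stock: 48 - 12 = 36. total_sold = 72
  Event 9 (sale 13): sell min(13,36)=13. stock: 36 - 13 = 23. total_sold = 85
  Event 10 (restock 24): 23 + 24 = 47
  Event 11 (restock 22): 47 + 22 = 69
  Event 12 (sale 2): sell min(2,69)=2. stock: 69 - 2 = 67. total_sold = 87
  Event 13 (sale 8): sell min(8,67)=8. stock: 67 - 8 = 59. total_sold = 95
  Event 14 (sale 6): sell min(6,59)=6. stock: 59 - 6 = 53. total_sold = 101
  Event 15 (return 2): 53 + 2 = 55
Final: stock = 55, total_sold = 101

Answer: 101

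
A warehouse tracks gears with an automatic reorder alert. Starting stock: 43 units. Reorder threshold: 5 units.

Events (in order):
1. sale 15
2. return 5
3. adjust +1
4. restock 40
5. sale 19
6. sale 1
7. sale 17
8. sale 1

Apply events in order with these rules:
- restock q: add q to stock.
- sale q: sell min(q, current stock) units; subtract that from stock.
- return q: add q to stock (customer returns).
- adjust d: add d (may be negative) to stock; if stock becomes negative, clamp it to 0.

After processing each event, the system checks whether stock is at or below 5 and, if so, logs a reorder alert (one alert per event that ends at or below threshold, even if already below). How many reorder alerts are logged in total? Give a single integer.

Answer: 0

Derivation:
Processing events:
Start: stock = 43
  Event 1 (sale 15): sell min(15,43)=15. stock: 43 - 15 = 28. total_sold = 15
  Event 2 (return 5): 28 + 5 = 33
  Event 3 (adjust +1): 33 + 1 = 34
  Event 4 (restock 40): 34 + 40 = 74
  Event 5 (sale 19): sell min(19,74)=19. stock: 74 - 19 = 55. total_sold = 34
  Event 6 (sale 1): sell min(1,55)=1. stock: 55 - 1 = 54. total_sold = 35
  Event 7 (sale 17): sell min(17,54)=17. stock: 54 - 17 = 37. total_sold = 52
  Event 8 (sale 1): sell min(1,37)=1. stock: 37 - 1 = 36. total_sold = 53
Final: stock = 36, total_sold = 53

Checking against threshold 5:
  After event 1: stock=28 > 5
  After event 2: stock=33 > 5
  After event 3: stock=34 > 5
  After event 4: stock=74 > 5
  After event 5: stock=55 > 5
  After event 6: stock=54 > 5
  After event 7: stock=37 > 5
  After event 8: stock=36 > 5
Alert events: []. Count = 0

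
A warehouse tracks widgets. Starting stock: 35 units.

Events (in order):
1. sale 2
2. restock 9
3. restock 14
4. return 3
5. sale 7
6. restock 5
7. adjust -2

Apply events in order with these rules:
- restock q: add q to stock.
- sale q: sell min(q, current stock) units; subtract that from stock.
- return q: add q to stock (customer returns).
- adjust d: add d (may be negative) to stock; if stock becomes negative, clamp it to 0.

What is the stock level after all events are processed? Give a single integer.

Answer: 55

Derivation:
Processing events:
Start: stock = 35
  Event 1 (sale 2): sell min(2,35)=2. stock: 35 - 2 = 33. total_sold = 2
  Event 2 (restock 9): 33 + 9 = 42
  Event 3 (restock 14): 42 + 14 = 56
  Event 4 (return 3): 56 + 3 = 59
  Event 5 (sale 7): sell min(7,59)=7. stock: 59 - 7 = 52. total_sold = 9
  Event 6 (restock 5): 52 + 5 = 57
  Event 7 (adjust -2): 57 + -2 = 55
Final: stock = 55, total_sold = 9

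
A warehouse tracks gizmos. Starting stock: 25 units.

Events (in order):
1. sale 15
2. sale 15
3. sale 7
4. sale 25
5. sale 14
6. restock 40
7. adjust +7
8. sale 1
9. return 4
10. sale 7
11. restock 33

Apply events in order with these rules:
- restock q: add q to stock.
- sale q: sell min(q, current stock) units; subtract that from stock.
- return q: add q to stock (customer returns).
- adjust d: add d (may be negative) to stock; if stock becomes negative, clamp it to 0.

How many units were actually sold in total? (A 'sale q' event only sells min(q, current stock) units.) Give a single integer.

Processing events:
Start: stock = 25
  Event 1 (sale 15): sell min(15,25)=15. stock: 25 - 15 = 10. total_sold = 15
  Event 2 (sale 15): sell min(15,10)=10. stock: 10 - 10 = 0. total_sold = 25
  Event 3 (sale 7): sell min(7,0)=0. stock: 0 - 0 = 0. total_sold = 25
  Event 4 (sale 25): sell min(25,0)=0. stock: 0 - 0 = 0. total_sold = 25
  Event 5 (sale 14): sell min(14,0)=0. stock: 0 - 0 = 0. total_sold = 25
  Event 6 (restock 40): 0 + 40 = 40
  Event 7 (adjust +7): 40 + 7 = 47
  Event 8 (sale 1): sell min(1,47)=1. stock: 47 - 1 = 46. total_sold = 26
  Event 9 (return 4): 46 + 4 = 50
  Event 10 (sale 7): sell min(7,50)=7. stock: 50 - 7 = 43. total_sold = 33
  Event 11 (restock 33): 43 + 33 = 76
Final: stock = 76, total_sold = 33

Answer: 33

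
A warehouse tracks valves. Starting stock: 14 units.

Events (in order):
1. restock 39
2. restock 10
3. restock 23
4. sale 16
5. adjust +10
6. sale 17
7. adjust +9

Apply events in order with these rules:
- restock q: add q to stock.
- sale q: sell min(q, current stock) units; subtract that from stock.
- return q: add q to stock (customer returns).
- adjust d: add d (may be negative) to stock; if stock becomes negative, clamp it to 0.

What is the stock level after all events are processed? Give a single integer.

Processing events:
Start: stock = 14
  Event 1 (restock 39): 14 + 39 = 53
  Event 2 (restock 10): 53 + 10 = 63
  Event 3 (restock 23): 63 + 23 = 86
  Event 4 (sale 16): sell min(16,86)=16. stock: 86 - 16 = 70. total_sold = 16
  Event 5 (adjust +10): 70 + 10 = 80
  Event 6 (sale 17): sell min(17,80)=17. stock: 80 - 17 = 63. total_sold = 33
  Event 7 (adjust +9): 63 + 9 = 72
Final: stock = 72, total_sold = 33

Answer: 72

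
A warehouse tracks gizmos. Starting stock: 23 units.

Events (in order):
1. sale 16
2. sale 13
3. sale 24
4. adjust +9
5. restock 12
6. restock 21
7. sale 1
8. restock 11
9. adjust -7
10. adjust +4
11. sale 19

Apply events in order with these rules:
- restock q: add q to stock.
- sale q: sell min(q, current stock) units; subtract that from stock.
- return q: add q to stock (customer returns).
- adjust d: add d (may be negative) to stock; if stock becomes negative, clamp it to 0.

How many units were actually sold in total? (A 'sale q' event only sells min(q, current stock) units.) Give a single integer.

Answer: 43

Derivation:
Processing events:
Start: stock = 23
  Event 1 (sale 16): sell min(16,23)=16. stock: 23 - 16 = 7. total_sold = 16
  Event 2 (sale 13): sell min(13,7)=7. stock: 7 - 7 = 0. total_sold = 23
  Event 3 (sale 24): sell min(24,0)=0. stock: 0 - 0 = 0. total_sold = 23
  Event 4 (adjust +9): 0 + 9 = 9
  Event 5 (restock 12): 9 + 12 = 21
  Event 6 (restock 21): 21 + 21 = 42
  Event 7 (sale 1): sell min(1,42)=1. stock: 42 - 1 = 41. total_sold = 24
  Event 8 (restock 11): 41 + 11 = 52
  Event 9 (adjust -7): 52 + -7 = 45
  Event 10 (adjust +4): 45 + 4 = 49
  Event 11 (sale 19): sell min(19,49)=19. stock: 49 - 19 = 30. total_sold = 43
Final: stock = 30, total_sold = 43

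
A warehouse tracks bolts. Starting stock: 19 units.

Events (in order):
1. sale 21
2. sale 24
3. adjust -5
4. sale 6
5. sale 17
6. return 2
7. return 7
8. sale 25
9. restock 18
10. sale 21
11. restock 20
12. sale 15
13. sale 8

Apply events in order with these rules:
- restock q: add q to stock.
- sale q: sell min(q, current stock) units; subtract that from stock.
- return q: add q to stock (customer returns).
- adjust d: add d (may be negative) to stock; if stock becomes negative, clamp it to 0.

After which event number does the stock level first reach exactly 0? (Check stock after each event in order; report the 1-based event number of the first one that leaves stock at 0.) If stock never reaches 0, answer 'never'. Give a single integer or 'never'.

Processing events:
Start: stock = 19
  Event 1 (sale 21): sell min(21,19)=19. stock: 19 - 19 = 0. total_sold = 19
  Event 2 (sale 24): sell min(24,0)=0. stock: 0 - 0 = 0. total_sold = 19
  Event 3 (adjust -5): 0 + -5 = 0 (clamped to 0)
  Event 4 (sale 6): sell min(6,0)=0. stock: 0 - 0 = 0. total_sold = 19
  Event 5 (sale 17): sell min(17,0)=0. stock: 0 - 0 = 0. total_sold = 19
  Event 6 (return 2): 0 + 2 = 2
  Event 7 (return 7): 2 + 7 = 9
  Event 8 (sale 25): sell min(25,9)=9. stock: 9 - 9 = 0. total_sold = 28
  Event 9 (restock 18): 0 + 18 = 18
  Event 10 (sale 21): sell min(21,18)=18. stock: 18 - 18 = 0. total_sold = 46
  Event 11 (restock 20): 0 + 20 = 20
  Event 12 (sale 15): sell min(15,20)=15. stock: 20 - 15 = 5. total_sold = 61
  Event 13 (sale 8): sell min(8,5)=5. stock: 5 - 5 = 0. total_sold = 66
Final: stock = 0, total_sold = 66

First zero at event 1.

Answer: 1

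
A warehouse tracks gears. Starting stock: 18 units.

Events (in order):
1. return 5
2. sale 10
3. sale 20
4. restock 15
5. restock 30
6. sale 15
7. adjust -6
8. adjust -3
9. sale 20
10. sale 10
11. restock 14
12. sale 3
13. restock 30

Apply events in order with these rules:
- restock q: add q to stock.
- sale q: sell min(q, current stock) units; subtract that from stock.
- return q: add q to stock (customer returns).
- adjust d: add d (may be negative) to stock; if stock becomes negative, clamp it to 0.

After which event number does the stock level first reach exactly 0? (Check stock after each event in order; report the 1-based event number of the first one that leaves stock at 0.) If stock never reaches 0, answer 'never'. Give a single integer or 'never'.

Processing events:
Start: stock = 18
  Event 1 (return 5): 18 + 5 = 23
  Event 2 (sale 10): sell min(10,23)=10. stock: 23 - 10 = 13. total_sold = 10
  Event 3 (sale 20): sell min(20,13)=13. stock: 13 - 13 = 0. total_sold = 23
  Event 4 (restock 15): 0 + 15 = 15
  Event 5 (restock 30): 15 + 30 = 45
  Event 6 (sale 15): sell min(15,45)=15. stock: 45 - 15 = 30. total_sold = 38
  Event 7 (adjust -6): 30 + -6 = 24
  Event 8 (adjust -3): 24 + -3 = 21
  Event 9 (sale 20): sell min(20,21)=20. stock: 21 - 20 = 1. total_sold = 58
  Event 10 (sale 10): sell min(10,1)=1. stock: 1 - 1 = 0. total_sold = 59
  Event 11 (restock 14): 0 + 14 = 14
  Event 12 (sale 3): sell min(3,14)=3. stock: 14 - 3 = 11. total_sold = 62
  Event 13 (restock 30): 11 + 30 = 41
Final: stock = 41, total_sold = 62

First zero at event 3.

Answer: 3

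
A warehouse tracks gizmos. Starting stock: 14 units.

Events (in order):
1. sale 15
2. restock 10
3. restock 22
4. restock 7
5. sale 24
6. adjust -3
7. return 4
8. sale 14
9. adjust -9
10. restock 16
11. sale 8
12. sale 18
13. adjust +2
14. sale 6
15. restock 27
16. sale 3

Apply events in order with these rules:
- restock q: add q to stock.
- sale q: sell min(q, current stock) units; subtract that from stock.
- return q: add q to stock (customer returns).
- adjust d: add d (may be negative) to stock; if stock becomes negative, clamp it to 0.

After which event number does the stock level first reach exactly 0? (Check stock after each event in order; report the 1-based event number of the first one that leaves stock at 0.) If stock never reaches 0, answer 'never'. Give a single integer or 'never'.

Answer: 1

Derivation:
Processing events:
Start: stock = 14
  Event 1 (sale 15): sell min(15,14)=14. stock: 14 - 14 = 0. total_sold = 14
  Event 2 (restock 10): 0 + 10 = 10
  Event 3 (restock 22): 10 + 22 = 32
  Event 4 (restock 7): 32 + 7 = 39
  Event 5 (sale 24): sell min(24,39)=24. stock: 39 - 24 = 15. total_sold = 38
  Event 6 (adjust -3): 15 + -3 = 12
  Event 7 (return 4): 12 + 4 = 16
  Event 8 (sale 14): sell min(14,16)=14. stock: 16 - 14 = 2. total_sold = 52
  Event 9 (adjust -9): 2 + -9 = 0 (clamped to 0)
  Event 10 (restock 16): 0 + 16 = 16
  Event 11 (sale 8): sell min(8,16)=8. stock: 16 - 8 = 8. total_sold = 60
  Event 12 (sale 18): sell min(18,8)=8. stock: 8 - 8 = 0. total_sold = 68
  Event 13 (adjust +2): 0 + 2 = 2
  Event 14 (sale 6): sell min(6,2)=2. stock: 2 - 2 = 0. total_sold = 70
  Event 15 (restock 27): 0 + 27 = 27
  Event 16 (sale 3): sell min(3,27)=3. stock: 27 - 3 = 24. total_sold = 73
Final: stock = 24, total_sold = 73

First zero at event 1.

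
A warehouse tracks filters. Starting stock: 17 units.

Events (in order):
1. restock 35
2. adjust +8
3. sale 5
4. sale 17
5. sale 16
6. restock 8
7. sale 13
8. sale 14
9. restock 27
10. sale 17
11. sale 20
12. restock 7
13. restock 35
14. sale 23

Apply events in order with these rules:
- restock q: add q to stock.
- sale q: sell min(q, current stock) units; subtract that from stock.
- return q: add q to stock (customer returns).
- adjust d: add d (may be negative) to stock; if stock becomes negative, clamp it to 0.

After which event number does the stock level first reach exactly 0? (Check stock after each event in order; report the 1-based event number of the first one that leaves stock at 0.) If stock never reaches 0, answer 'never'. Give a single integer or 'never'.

Processing events:
Start: stock = 17
  Event 1 (restock 35): 17 + 35 = 52
  Event 2 (adjust +8): 52 + 8 = 60
  Event 3 (sale 5): sell min(5,60)=5. stock: 60 - 5 = 55. total_sold = 5
  Event 4 (sale 17): sell min(17,55)=17. stock: 55 - 17 = 38. total_sold = 22
  Event 5 (sale 16): sell min(16,38)=16. stock: 38 - 16 = 22. total_sold = 38
  Event 6 (restock 8): 22 + 8 = 30
  Event 7 (sale 13): sell min(13,30)=13. stock: 30 - 13 = 17. total_sold = 51
  Event 8 (sale 14): sell min(14,17)=14. stock: 17 - 14 = 3. total_sold = 65
  Event 9 (restock 27): 3 + 27 = 30
  Event 10 (sale 17): sell min(17,30)=17. stock: 30 - 17 = 13. total_sold = 82
  Event 11 (sale 20): sell min(20,13)=13. stock: 13 - 13 = 0. total_sold = 95
  Event 12 (restock 7): 0 + 7 = 7
  Event 13 (restock 35): 7 + 35 = 42
  Event 14 (sale 23): sell min(23,42)=23. stock: 42 - 23 = 19. total_sold = 118
Final: stock = 19, total_sold = 118

First zero at event 11.

Answer: 11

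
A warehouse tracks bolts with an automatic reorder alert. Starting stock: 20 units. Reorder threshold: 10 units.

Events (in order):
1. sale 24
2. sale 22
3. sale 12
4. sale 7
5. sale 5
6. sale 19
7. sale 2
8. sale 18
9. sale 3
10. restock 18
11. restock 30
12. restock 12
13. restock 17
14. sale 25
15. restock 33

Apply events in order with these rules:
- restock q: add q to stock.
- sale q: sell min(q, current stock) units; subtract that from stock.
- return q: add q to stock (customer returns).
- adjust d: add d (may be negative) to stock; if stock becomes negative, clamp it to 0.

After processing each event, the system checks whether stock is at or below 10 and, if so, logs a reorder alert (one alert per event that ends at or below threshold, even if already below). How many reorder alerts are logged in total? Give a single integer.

Processing events:
Start: stock = 20
  Event 1 (sale 24): sell min(24,20)=20. stock: 20 - 20 = 0. total_sold = 20
  Event 2 (sale 22): sell min(22,0)=0. stock: 0 - 0 = 0. total_sold = 20
  Event 3 (sale 12): sell min(12,0)=0. stock: 0 - 0 = 0. total_sold = 20
  Event 4 (sale 7): sell min(7,0)=0. stock: 0 - 0 = 0. total_sold = 20
  Event 5 (sale 5): sell min(5,0)=0. stock: 0 - 0 = 0. total_sold = 20
  Event 6 (sale 19): sell min(19,0)=0. stock: 0 - 0 = 0. total_sold = 20
  Event 7 (sale 2): sell min(2,0)=0. stock: 0 - 0 = 0. total_sold = 20
  Event 8 (sale 18): sell min(18,0)=0. stock: 0 - 0 = 0. total_sold = 20
  Event 9 (sale 3): sell min(3,0)=0. stock: 0 - 0 = 0. total_sold = 20
  Event 10 (restock 18): 0 + 18 = 18
  Event 11 (restock 30): 18 + 30 = 48
  Event 12 (restock 12): 48 + 12 = 60
  Event 13 (restock 17): 60 + 17 = 77
  Event 14 (sale 25): sell min(25,77)=25. stock: 77 - 25 = 52. total_sold = 45
  Event 15 (restock 33): 52 + 33 = 85
Final: stock = 85, total_sold = 45

Checking against threshold 10:
  After event 1: stock=0 <= 10 -> ALERT
  After event 2: stock=0 <= 10 -> ALERT
  After event 3: stock=0 <= 10 -> ALERT
  After event 4: stock=0 <= 10 -> ALERT
  After event 5: stock=0 <= 10 -> ALERT
  After event 6: stock=0 <= 10 -> ALERT
  After event 7: stock=0 <= 10 -> ALERT
  After event 8: stock=0 <= 10 -> ALERT
  After event 9: stock=0 <= 10 -> ALERT
  After event 10: stock=18 > 10
  After event 11: stock=48 > 10
  After event 12: stock=60 > 10
  After event 13: stock=77 > 10
  After event 14: stock=52 > 10
  After event 15: stock=85 > 10
Alert events: [1, 2, 3, 4, 5, 6, 7, 8, 9]. Count = 9

Answer: 9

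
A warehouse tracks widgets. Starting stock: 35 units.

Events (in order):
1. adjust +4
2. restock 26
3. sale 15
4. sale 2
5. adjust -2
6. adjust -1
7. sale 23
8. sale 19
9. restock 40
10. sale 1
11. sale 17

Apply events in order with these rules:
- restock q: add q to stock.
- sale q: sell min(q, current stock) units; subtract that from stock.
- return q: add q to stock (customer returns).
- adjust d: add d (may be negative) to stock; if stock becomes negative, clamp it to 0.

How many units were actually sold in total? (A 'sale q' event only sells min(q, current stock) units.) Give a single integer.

Answer: 77

Derivation:
Processing events:
Start: stock = 35
  Event 1 (adjust +4): 35 + 4 = 39
  Event 2 (restock 26): 39 + 26 = 65
  Event 3 (sale 15): sell min(15,65)=15. stock: 65 - 15 = 50. total_sold = 15
  Event 4 (sale 2): sell min(2,50)=2. stock: 50 - 2 = 48. total_sold = 17
  Event 5 (adjust -2): 48 + -2 = 46
  Event 6 (adjust -1): 46 + -1 = 45
  Event 7 (sale 23): sell min(23,45)=23. stock: 45 - 23 = 22. total_sold = 40
  Event 8 (sale 19): sell min(19,22)=19. stock: 22 - 19 = 3. total_sold = 59
  Event 9 (restock 40): 3 + 40 = 43
  Event 10 (sale 1): sell min(1,43)=1. stock: 43 - 1 = 42. total_sold = 60
  Event 11 (sale 17): sell min(17,42)=17. stock: 42 - 17 = 25. total_sold = 77
Final: stock = 25, total_sold = 77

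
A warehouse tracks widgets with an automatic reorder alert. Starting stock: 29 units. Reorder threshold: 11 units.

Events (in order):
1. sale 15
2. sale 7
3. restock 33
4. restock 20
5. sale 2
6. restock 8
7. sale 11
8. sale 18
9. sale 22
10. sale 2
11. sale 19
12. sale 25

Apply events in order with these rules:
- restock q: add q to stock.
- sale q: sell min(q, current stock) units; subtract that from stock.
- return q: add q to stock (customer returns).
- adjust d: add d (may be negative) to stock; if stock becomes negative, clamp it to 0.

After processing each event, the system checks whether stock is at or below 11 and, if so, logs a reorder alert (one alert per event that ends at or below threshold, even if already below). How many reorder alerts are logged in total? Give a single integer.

Processing events:
Start: stock = 29
  Event 1 (sale 15): sell min(15,29)=15. stock: 29 - 15 = 14. total_sold = 15
  Event 2 (sale 7): sell min(7,14)=7. stock: 14 - 7 = 7. total_sold = 22
  Event 3 (restock 33): 7 + 33 = 40
  Event 4 (restock 20): 40 + 20 = 60
  Event 5 (sale 2): sell min(2,60)=2. stock: 60 - 2 = 58. total_sold = 24
  Event 6 (restock 8): 58 + 8 = 66
  Event 7 (sale 11): sell min(11,66)=11. stock: 66 - 11 = 55. total_sold = 35
  Event 8 (sale 18): sell min(18,55)=18. stock: 55 - 18 = 37. total_sold = 53
  Event 9 (sale 22): sell min(22,37)=22. stock: 37 - 22 = 15. total_sold = 75
  Event 10 (sale 2): sell min(2,15)=2. stock: 15 - 2 = 13. total_sold = 77
  Event 11 (sale 19): sell min(19,13)=13. stock: 13 - 13 = 0. total_sold = 90
  Event 12 (sale 25): sell min(25,0)=0. stock: 0 - 0 = 0. total_sold = 90
Final: stock = 0, total_sold = 90

Checking against threshold 11:
  After event 1: stock=14 > 11
  After event 2: stock=7 <= 11 -> ALERT
  After event 3: stock=40 > 11
  After event 4: stock=60 > 11
  After event 5: stock=58 > 11
  After event 6: stock=66 > 11
  After event 7: stock=55 > 11
  After event 8: stock=37 > 11
  After event 9: stock=15 > 11
  After event 10: stock=13 > 11
  After event 11: stock=0 <= 11 -> ALERT
  After event 12: stock=0 <= 11 -> ALERT
Alert events: [2, 11, 12]. Count = 3

Answer: 3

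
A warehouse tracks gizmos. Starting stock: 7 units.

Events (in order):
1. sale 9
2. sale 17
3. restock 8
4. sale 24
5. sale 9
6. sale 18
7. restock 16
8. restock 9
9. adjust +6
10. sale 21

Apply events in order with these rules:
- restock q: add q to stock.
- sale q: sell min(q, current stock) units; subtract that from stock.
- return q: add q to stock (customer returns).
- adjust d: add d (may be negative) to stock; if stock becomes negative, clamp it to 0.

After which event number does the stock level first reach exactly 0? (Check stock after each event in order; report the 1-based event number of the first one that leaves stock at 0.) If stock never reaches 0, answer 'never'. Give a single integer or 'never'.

Processing events:
Start: stock = 7
  Event 1 (sale 9): sell min(9,7)=7. stock: 7 - 7 = 0. total_sold = 7
  Event 2 (sale 17): sell min(17,0)=0. stock: 0 - 0 = 0. total_sold = 7
  Event 3 (restock 8): 0 + 8 = 8
  Event 4 (sale 24): sell min(24,8)=8. stock: 8 - 8 = 0. total_sold = 15
  Event 5 (sale 9): sell min(9,0)=0. stock: 0 - 0 = 0. total_sold = 15
  Event 6 (sale 18): sell min(18,0)=0. stock: 0 - 0 = 0. total_sold = 15
  Event 7 (restock 16): 0 + 16 = 16
  Event 8 (restock 9): 16 + 9 = 25
  Event 9 (adjust +6): 25 + 6 = 31
  Event 10 (sale 21): sell min(21,31)=21. stock: 31 - 21 = 10. total_sold = 36
Final: stock = 10, total_sold = 36

First zero at event 1.

Answer: 1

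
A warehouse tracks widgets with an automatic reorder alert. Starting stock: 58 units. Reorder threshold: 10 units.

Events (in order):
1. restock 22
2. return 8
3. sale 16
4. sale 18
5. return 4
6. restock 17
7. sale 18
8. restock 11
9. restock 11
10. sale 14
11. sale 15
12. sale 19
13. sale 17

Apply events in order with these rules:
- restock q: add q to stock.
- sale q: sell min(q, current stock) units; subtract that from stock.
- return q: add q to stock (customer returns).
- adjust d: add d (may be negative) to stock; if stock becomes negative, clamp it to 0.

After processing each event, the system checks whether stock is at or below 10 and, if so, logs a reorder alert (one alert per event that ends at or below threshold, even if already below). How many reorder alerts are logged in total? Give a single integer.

Processing events:
Start: stock = 58
  Event 1 (restock 22): 58 + 22 = 80
  Event 2 (return 8): 80 + 8 = 88
  Event 3 (sale 16): sell min(16,88)=16. stock: 88 - 16 = 72. total_sold = 16
  Event 4 (sale 18): sell min(18,72)=18. stock: 72 - 18 = 54. total_sold = 34
  Event 5 (return 4): 54 + 4 = 58
  Event 6 (restock 17): 58 + 17 = 75
  Event 7 (sale 18): sell min(18,75)=18. stock: 75 - 18 = 57. total_sold = 52
  Event 8 (restock 11): 57 + 11 = 68
  Event 9 (restock 11): 68 + 11 = 79
  Event 10 (sale 14): sell min(14,79)=14. stock: 79 - 14 = 65. total_sold = 66
  Event 11 (sale 15): sell min(15,65)=15. stock: 65 - 15 = 50. total_sold = 81
  Event 12 (sale 19): sell min(19,50)=19. stock: 50 - 19 = 31. total_sold = 100
  Event 13 (sale 17): sell min(17,31)=17. stock: 31 - 17 = 14. total_sold = 117
Final: stock = 14, total_sold = 117

Checking against threshold 10:
  After event 1: stock=80 > 10
  After event 2: stock=88 > 10
  After event 3: stock=72 > 10
  After event 4: stock=54 > 10
  After event 5: stock=58 > 10
  After event 6: stock=75 > 10
  After event 7: stock=57 > 10
  After event 8: stock=68 > 10
  After event 9: stock=79 > 10
  After event 10: stock=65 > 10
  After event 11: stock=50 > 10
  After event 12: stock=31 > 10
  After event 13: stock=14 > 10
Alert events: []. Count = 0

Answer: 0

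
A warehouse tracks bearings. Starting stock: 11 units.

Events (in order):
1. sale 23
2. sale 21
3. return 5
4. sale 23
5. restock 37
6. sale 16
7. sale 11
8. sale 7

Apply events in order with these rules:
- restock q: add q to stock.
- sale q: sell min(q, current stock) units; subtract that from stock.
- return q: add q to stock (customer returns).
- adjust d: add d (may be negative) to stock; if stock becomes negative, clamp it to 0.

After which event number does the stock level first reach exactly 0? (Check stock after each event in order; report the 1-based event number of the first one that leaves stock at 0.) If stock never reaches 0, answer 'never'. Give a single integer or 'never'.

Answer: 1

Derivation:
Processing events:
Start: stock = 11
  Event 1 (sale 23): sell min(23,11)=11. stock: 11 - 11 = 0. total_sold = 11
  Event 2 (sale 21): sell min(21,0)=0. stock: 0 - 0 = 0. total_sold = 11
  Event 3 (return 5): 0 + 5 = 5
  Event 4 (sale 23): sell min(23,5)=5. stock: 5 - 5 = 0. total_sold = 16
  Event 5 (restock 37): 0 + 37 = 37
  Event 6 (sale 16): sell min(16,37)=16. stock: 37 - 16 = 21. total_sold = 32
  Event 7 (sale 11): sell min(11,21)=11. stock: 21 - 11 = 10. total_sold = 43
  Event 8 (sale 7): sell min(7,10)=7. stock: 10 - 7 = 3. total_sold = 50
Final: stock = 3, total_sold = 50

First zero at event 1.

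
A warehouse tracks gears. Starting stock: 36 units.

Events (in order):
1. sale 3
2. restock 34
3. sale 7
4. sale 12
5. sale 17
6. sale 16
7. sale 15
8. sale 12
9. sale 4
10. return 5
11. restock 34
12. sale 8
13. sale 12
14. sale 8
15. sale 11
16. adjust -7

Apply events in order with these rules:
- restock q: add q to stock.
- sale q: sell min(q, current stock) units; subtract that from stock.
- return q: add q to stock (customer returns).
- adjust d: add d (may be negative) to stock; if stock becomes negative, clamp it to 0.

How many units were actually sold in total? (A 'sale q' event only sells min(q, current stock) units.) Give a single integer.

Processing events:
Start: stock = 36
  Event 1 (sale 3): sell min(3,36)=3. stock: 36 - 3 = 33. total_sold = 3
  Event 2 (restock 34): 33 + 34 = 67
  Event 3 (sale 7): sell min(7,67)=7. stock: 67 - 7 = 60. total_sold = 10
  Event 4 (sale 12): sell min(12,60)=12. stock: 60 - 12 = 48. total_sold = 22
  Event 5 (sale 17): sell min(17,48)=17. stock: 48 - 17 = 31. total_sold = 39
  Event 6 (sale 16): sell min(16,31)=16. stock: 31 - 16 = 15. total_sold = 55
  Event 7 (sale 15): sell min(15,15)=15. stock: 15 - 15 = 0. total_sold = 70
  Event 8 (sale 12): sell min(12,0)=0. stock: 0 - 0 = 0. total_sold = 70
  Event 9 (sale 4): sell min(4,0)=0. stock: 0 - 0 = 0. total_sold = 70
  Event 10 (return 5): 0 + 5 = 5
  Event 11 (restock 34): 5 + 34 = 39
  Event 12 (sale 8): sell min(8,39)=8. stock: 39 - 8 = 31. total_sold = 78
  Event 13 (sale 12): sell min(12,31)=12. stock: 31 - 12 = 19. total_sold = 90
  Event 14 (sale 8): sell min(8,19)=8. stock: 19 - 8 = 11. total_sold = 98
  Event 15 (sale 11): sell min(11,11)=11. stock: 11 - 11 = 0. total_sold = 109
  Event 16 (adjust -7): 0 + -7 = 0 (clamped to 0)
Final: stock = 0, total_sold = 109

Answer: 109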